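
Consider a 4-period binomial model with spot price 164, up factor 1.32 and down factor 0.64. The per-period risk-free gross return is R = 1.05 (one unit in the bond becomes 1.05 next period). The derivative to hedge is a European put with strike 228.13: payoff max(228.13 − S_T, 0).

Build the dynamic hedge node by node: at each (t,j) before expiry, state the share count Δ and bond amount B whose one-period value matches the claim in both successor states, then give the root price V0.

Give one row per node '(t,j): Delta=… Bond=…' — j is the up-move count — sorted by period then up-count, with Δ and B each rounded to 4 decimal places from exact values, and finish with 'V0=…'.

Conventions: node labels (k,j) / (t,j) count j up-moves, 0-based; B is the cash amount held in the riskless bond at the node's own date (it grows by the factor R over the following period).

No-arbitrage ⇒ martingale measure with p* = (R−d)/(u−d) = 0.6029.
Payoffs at expiry: V(4,0)=200.6154, V(4,1)=171.3811, V(4,2)=111.0853, V(4,3)=0.0000, V(4,4)=0.0000
  t=3,j=0: stock 42.9916 → up 56.7489 (V=171.3811), down 27.5146 (V=200.6154). Price 174.2751; hedge Δ=-1.0000, bond B=217.2667.
  t=3,j=1: stock 88.6702 → up 117.0447 (V=111.0853), down 56.7489 (V=171.3811). Price 128.5965; hedge Δ=-1.0000, bond B=217.2667.
  t=3,j=2: stock 182.8823 → up 241.4046 (V=0.0000), down 117.0447 (V=111.0853). Price 42.0071; hedge Δ=-0.8933, bond B=205.3678.
  t=3,j=3: stock 377.1948 → up 497.8971 (V=0.0000), down 241.4046 (V=0.0000). Price 0.0000; hedge Δ=0.0000, bond B=0.0000.
  t=2,j=0: stock 67.1744 → up 88.6702 (V=128.5965), down 42.9916 (V=174.2751). Price 139.7462; hedge Δ=-1.0000, bond B=206.9206.
  t=2,j=1: stock 138.5472 → up 182.8823 (V=42.0071), down 88.6702 (V=128.5965). Price 72.7506; hedge Δ=-0.9191, bond B=200.0880.
  t=2,j=2: stock 285.7536 → up 377.1948 (V=0.0000), down 182.8823 (V=42.0071). Price 15.8850; hedge Δ=-0.2162, bond B=77.6601.
  t=1,j=0: stock 104.9600 → up 138.5472 (V=72.7506), down 67.1744 (V=139.7462). Price 94.6208; hedge Δ=-0.9387, bond B=193.1438.
  t=1,j=1: stock 216.4800 → up 285.7536 (V=15.8850), down 138.5472 (V=72.7506). Price 36.6324; hedge Δ=-0.3863, bond B=120.2583.
  t=0,j=0: stock 164.0000 → up 216.4800 (V=36.6324), down 104.9600 (V=94.6208). Price 56.8164; hedge Δ=-0.5200, bond B=142.0934.
As a check, the time-0 holding Δ(0,0)·S0 + B(0,0) comes to 56.8164 — exactly V0.

(0,0): Delta=-0.5200 Bond=142.0934
(1,0): Delta=-0.9387 Bond=193.1438
(1,1): Delta=-0.3863 Bond=120.2583
(2,0): Delta=-1.0000 Bond=206.9206
(2,1): Delta=-0.9191 Bond=200.0880
(2,2): Delta=-0.2162 Bond=77.6601
(3,0): Delta=-1.0000 Bond=217.2667
(3,1): Delta=-1.0000 Bond=217.2667
(3,2): Delta=-0.8933 Bond=205.3678
(3,3): Delta=0.0000 Bond=0.0000
V0=56.8164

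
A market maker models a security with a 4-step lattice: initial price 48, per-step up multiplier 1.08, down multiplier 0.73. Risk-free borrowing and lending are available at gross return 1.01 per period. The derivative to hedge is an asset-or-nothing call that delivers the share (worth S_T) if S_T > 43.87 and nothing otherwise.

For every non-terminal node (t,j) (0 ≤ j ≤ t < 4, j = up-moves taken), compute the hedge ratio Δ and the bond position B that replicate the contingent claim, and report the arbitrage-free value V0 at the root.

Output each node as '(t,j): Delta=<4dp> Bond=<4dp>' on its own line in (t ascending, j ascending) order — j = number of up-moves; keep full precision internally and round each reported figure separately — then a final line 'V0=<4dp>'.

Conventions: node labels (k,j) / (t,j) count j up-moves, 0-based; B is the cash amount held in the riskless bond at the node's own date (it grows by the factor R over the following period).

(0,0): Delta=1.6053 Bond=-33.9732
(1,0): Delta=2.2581 Bond=-57.1881
(1,1): Delta=1.4949 Bond=-28.5941
(2,0): Delta=0.0000 Bond=0.0000
(2,1): Delta=2.6397 Bond=-72.2000
(2,2): Delta=1.3015 Bond=-18.0500
(3,0): Delta=0.0000 Bond=0.0000
(3,1): Delta=0.0000 Bond=0.0000
(3,2): Delta=3.0857 Bond=-91.1525
(3,3): Delta=1.0000 Bond=0.0000
V0=43.0790

Risk-neutral probability p* = (R−d)/(u−d) = (1.01−0.73)/(1.08−0.73) = 0.8000.
Terminal payoffs: V(4,0)=0.0000, V(4,1)=0.0000, V(4,2)=0.0000, V(4,3)=44.1403, V(4,4)=65.3035
  t=3,j=0: stock 18.6728 → up 20.1666 (V=0.0000), down 13.6312 (V=0.0000). Price 0.0000; hedge Δ=0.0000, bond B=0.0000.
  t=3,j=1: stock 27.6255 → up 29.8356 (V=0.0000), down 20.1666 (V=0.0000). Price 0.0000; hedge Δ=0.0000, bond B=0.0000.
  t=3,j=2: stock 40.8707 → up 44.1403 (V=44.1403), down 29.8356 (V=0.0000). Price 34.9626; hedge Δ=3.0857, bond B=-91.1525.
  t=3,j=3: stock 60.4662 → up 65.3035 (V=65.3035), down 44.1403 (V=44.1403). Price 60.4662; hedge Δ=1.0000, bond B=0.0000.
  t=2,j=0: stock 25.5792 → up 27.6255 (V=0.0000), down 18.6728 (V=0.0000). Price 0.0000; hedge Δ=0.0000, bond B=0.0000.
  t=2,j=1: stock 37.8432 → up 40.8707 (V=34.9626), down 27.6255 (V=0.0000). Price 27.6932; hedge Δ=2.6397, bond B=-72.2000.
  t=2,j=2: stock 55.9872 → up 60.4662 (V=60.4662), down 40.8707 (V=34.9626). Price 54.8173; hedge Δ=1.3015, bond B=-18.0500.
  t=1,j=0: stock 35.0400 → up 37.8432 (V=27.6932), down 25.5792 (V=0.0000). Price 21.9352; hedge Δ=2.2581, bond B=-57.1881.
  t=1,j=1: stock 51.8400 → up 55.9872 (V=54.8173), down 37.8432 (V=27.6932). Price 48.9034; hedge Δ=1.4949, bond B=-28.5941.
  t=0,j=0: stock 48.0000 → up 51.8400 (V=48.9034), down 35.0400 (V=21.9352). Price 43.0790; hedge Δ=1.6053, bond B=-33.9732.
Check: Δ(0,0)·S0 + B(0,0) = 43.0790 = V0.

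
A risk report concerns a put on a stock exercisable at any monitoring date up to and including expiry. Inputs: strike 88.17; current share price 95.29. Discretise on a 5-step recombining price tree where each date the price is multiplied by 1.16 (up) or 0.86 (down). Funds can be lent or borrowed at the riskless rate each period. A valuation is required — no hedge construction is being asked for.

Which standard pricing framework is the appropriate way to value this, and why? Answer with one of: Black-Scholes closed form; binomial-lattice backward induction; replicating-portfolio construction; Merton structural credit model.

framework: binomial-lattice backward induction

Key observation: an American put (K = 88.17, S₀ = 95.29) on a 5-date tree has no closed form — the optimal stopping decision is embedded and must be resolved recursively from expiry.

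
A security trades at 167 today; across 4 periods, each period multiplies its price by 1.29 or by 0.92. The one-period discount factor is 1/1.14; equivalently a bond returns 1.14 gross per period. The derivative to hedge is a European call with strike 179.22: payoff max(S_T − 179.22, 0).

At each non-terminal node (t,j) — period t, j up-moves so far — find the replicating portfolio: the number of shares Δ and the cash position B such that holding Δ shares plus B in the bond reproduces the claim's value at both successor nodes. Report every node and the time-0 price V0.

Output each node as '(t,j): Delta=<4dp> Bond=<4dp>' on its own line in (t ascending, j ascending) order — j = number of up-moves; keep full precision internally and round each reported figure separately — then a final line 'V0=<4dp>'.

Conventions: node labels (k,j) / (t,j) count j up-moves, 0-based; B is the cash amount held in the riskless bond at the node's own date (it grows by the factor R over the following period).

(0,0): Delta=0.9283 Bond=-92.1025
(1,0): Delta=0.8181 Bond=-88.0769
(1,1): Delta=0.9818 Bond=-116.5332
(2,0): Delta=0.5585 Bond=-63.7051
(2,1): Delta=0.9444 Bond=-125.4322
(2,2): Delta=1.0000 Bond=-137.9040
(3,0): Delta=0.0000 Bond=0.0000
(3,1): Delta=0.8300 Bond=-122.1400
(3,2): Delta=1.0000 Bond=-157.2105
(3,3): Delta=1.0000 Bond=-157.2105
V0=62.9162

No-arbitrage ⇒ martingale measure with p* = (R−d)/(u−d) = 0.5946.
Payoffs at expiry: V(4,0)=0.0000, V(4,1)=0.0000, V(4,2)=55.9985, V(4,3)=150.5973, V(4,4)=283.2412
  t=3,j=0: stock 130.0409 → up 167.7528 (V=0.0000), down 119.6376 (V=0.0000). Price 0.0000; hedge Δ=0.0000, bond B=0.0000.
  t=3,j=1: stock 182.3400 → up 235.2185 (V=55.9985), down 167.7528 (V=0.0000). Price 29.2074; hedge Δ=0.8300, bond B=-122.1400.
  t=3,j=2: stock 255.6723 → up 329.8173 (V=150.5973), down 235.2185 (V=55.9985). Price 98.4618; hedge Δ=1.0000, bond B=-157.2105.
  t=3,j=3: stock 358.4971 → up 462.4612 (V=283.2412), down 329.8173 (V=150.5973). Price 201.2865; hedge Δ=1.0000, bond B=-157.2105.
  t=2,j=0: stock 141.3488 → up 182.3400 (V=29.2074), down 130.0409 (V=0.0000). Price 15.2338; hedge Δ=0.5585, bond B=-63.7051.
  t=2,j=1: stock 198.1956 → up 255.6723 (V=98.4618), down 182.3400 (V=29.2074). Price 61.7418; hedge Δ=0.9444, bond B=-125.4322.
  t=2,j=2: stock 277.9047 → up 358.4971 (V=201.2865), down 255.6723 (V=98.4618). Price 140.0007; hedge Δ=1.0000, bond B=-137.9040.
  t=1,j=0: stock 153.6400 → up 198.1956 (V=61.7418), down 141.3488 (V=15.2338). Price 37.6204; hedge Δ=0.8181, bond B=-88.0769.
  t=1,j=1: stock 215.4300 → up 277.9047 (V=140.0007), down 198.1956 (V=61.7418). Price 94.9773; hedge Δ=0.9818, bond B=-116.5332.
  t=0,j=0: stock 167.0000 → up 215.4300 (V=94.9773), down 153.6400 (V=37.6204). Price 62.9162; hedge Δ=0.9283, bond B=-92.1025.
Verification: the root portfolio costs Δ(0,0)·S0 + B(0,0) = 62.9162, matching V0.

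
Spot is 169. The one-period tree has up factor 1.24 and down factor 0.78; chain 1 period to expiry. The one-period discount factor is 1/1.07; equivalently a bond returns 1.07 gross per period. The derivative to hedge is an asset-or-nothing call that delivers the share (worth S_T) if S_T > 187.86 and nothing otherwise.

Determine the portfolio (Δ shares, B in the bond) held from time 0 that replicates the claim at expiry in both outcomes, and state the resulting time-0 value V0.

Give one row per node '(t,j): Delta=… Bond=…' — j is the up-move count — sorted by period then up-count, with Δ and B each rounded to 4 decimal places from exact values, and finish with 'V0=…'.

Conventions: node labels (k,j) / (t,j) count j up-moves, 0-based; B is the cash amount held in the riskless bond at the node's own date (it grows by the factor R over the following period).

Arbitrage-free pricing uses the up-move probability p* = (R−d)/(u−d) = 0.6304, discounting each step at R = 1.07.
Expiry values: V(1,0)=0.0000, V(1,1)=209.5600
  t=0,j=0: stock 169.0000 → up 209.5600 (V=209.5600), down 131.8200 (V=0.0000). Price 123.4709; hedge Δ=2.6957, bond B=-332.0943.
As a check, the time-0 holding Δ(0,0)·S0 + B(0,0) comes to 123.4709 — exactly V0.

(0,0): Delta=2.6957 Bond=-332.0943
V0=123.4709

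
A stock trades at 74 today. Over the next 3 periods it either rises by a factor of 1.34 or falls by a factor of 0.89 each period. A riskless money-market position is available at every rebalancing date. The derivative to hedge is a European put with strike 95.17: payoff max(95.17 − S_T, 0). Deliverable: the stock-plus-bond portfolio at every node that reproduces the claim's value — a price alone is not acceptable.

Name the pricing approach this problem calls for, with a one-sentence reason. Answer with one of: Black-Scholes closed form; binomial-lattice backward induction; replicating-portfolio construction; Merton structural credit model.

framework: replicating-portfolio construction

Key observation: the deliverable is the dynamic trading strategy on the 3-step tree (spot 74, moves 1.34 and 0.89), so the valuation must go through the node-by-node replicating-portfolio solve.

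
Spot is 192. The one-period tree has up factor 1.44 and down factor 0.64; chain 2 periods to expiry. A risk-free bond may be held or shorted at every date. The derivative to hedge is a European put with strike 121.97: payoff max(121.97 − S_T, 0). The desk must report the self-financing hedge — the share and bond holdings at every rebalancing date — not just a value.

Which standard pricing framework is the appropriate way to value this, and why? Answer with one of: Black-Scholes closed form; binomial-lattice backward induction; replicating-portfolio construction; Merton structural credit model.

Key observation: the deliverable is the dynamic trading strategy on the 2-step tree (spot 192, moves 1.44 and 0.64), so the valuation must go through the node-by-node replicating-portfolio solve.

framework: replicating-portfolio construction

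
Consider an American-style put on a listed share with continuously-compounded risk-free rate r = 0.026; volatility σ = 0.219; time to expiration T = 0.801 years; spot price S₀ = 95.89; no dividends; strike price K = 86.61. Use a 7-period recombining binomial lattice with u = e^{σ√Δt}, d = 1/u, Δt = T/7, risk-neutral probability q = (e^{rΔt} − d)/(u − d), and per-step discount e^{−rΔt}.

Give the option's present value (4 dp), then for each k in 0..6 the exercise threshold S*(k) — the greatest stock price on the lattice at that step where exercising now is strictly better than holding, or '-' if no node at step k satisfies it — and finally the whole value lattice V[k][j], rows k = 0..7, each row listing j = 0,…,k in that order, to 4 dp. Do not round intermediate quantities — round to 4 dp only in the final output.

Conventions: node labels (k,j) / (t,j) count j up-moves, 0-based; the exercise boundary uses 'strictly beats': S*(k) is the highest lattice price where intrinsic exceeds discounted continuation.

params: Δt=0.11443 u=1.07689 d=0.92860 q=0.50158 e^(-rΔt)=0.99703
t_7 payoffs: 29.5200 20.4026 9.8291 0.0000 0.0000 0.0000 0.0000 0.0000
t_6: node(6,0) S=61.4799 payoff=25.1301 vs cont=24.8728 → 25.1301 [stop]  node(6,1) S=71.2985 payoff=15.3115 vs cont=15.0543 → 15.3115 [stop]  node(6,2) S=82.6850 payoff=3.9250 vs cont=4.8845 → 4.8845 [wait]  node(6,3) S=95.8900 payoff=0.0000 vs cont=0.0000 → 0.0000 [wait]  node(6,4) S=111.2039 payoff=0.0000 vs cont=0.0000 → 0.0000 [wait]  node(6,5) S=128.9634 payoff=0.0000 vs cont=0.0000 → 0.0000 [wait]  node(6,6) S=149.5592 payoff=0.0000 vs cont=0.0000 → 0.0000 [wait]  ⇒ S*(6)=71.2985
t_5: node(5,0) S=66.2074 payoff=20.4026 vs cont=20.1453 → 20.4026 [stop]  node(5,1) S=76.7809 payoff=9.8291 vs cont=10.0516 → 10.0516 [wait]  node(5,2) S=89.0430 payoff=0.0000 vs cont=2.4273 → 2.4273 [wait]  node(5,3) S=103.2634 payoff=0.0000 vs cont=0.0000 → 0.0000 [wait]  node(5,4) S=119.7549 payoff=0.0000 vs cont=0.0000 → 0.0000 [wait]  node(5,5) S=138.8800 payoff=0.0000 vs cont=0.0000 → 0.0000 [wait]  ⇒ S*(5)=66.2074
t_4: node(4,0) S=71.2985 payoff=15.3115 vs cont=15.1655 → 15.3115 [stop]  node(4,1) S=82.6850 payoff=3.9250 vs cont=6.2089 → 6.2089 [wait]  node(4,2) S=95.8900 payoff=0.0000 vs cont=1.2062 → 1.2062 [wait]  node(4,3) S=111.2039 payoff=0.0000 vs cont=0.0000 → 0.0000 [wait]  node(4,4) S=128.9634 payoff=0.0000 vs cont=0.0000 → 0.0000 [wait]  ⇒ S*(4)=71.2985
t_3: node(3,0) S=76.7809 payoff=9.8291 vs cont=10.7139 → 10.7139 [wait]  node(3,1) S=89.0430 payoff=0.0000 vs cont=3.6887 → 3.6887 [wait]  node(3,2) S=103.2634 payoff=0.0000 vs cont=0.5994 → 0.5994 [wait]  node(3,3) S=119.7549 payoff=0.0000 vs cont=0.0000 → 0.0000 [wait]  ⇒ S*(3)=-
t_2: node(2,0) S=82.6850 payoff=3.9250 vs cont=7.1688 → 7.1688 [wait]  node(2,1) S=95.8900 payoff=0.0000 vs cont=2.1328 → 2.1328 [wait]  node(2,2) S=111.2039 payoff=0.0000 vs cont=0.2979 → 0.2979 [wait]  ⇒ S*(2)=-
t_1: node(1,0) S=89.0430 payoff=0.0000 vs cont=4.6291 → 4.6291 [wait]  node(1,1) S=103.2634 payoff=0.0000 vs cont=1.2088 → 1.2088 [wait]  ⇒ S*(1)=-
t_0: node(0,0) S=95.8900 payoff=0.0000 vs cont=2.9049 → 2.9049 [wait]  ⇒ S*(0)=-

price = 2.9049
boundary = - - - - 71.2985 66.2074 71.2985
tree:
2.9049
4.6291 1.2088
7.1688 2.1328 0.2979
10.7139 3.6887 0.5994 0.0000
15.3115 6.2089 1.2062 0.0000 0.0000
20.4026 10.0516 2.4273 0.0000 0.0000 0.0000
25.1301 15.3115 4.8845 0.0000 0.0000 0.0000 0.0000
29.5200 20.4026 9.8291 0.0000 0.0000 0.0000 0.0000 0.0000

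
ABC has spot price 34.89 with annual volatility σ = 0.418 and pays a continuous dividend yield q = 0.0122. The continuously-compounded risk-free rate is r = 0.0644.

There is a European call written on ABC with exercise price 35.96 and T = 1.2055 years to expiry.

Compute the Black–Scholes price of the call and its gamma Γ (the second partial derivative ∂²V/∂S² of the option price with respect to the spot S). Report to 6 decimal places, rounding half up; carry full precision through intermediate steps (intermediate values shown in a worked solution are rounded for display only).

price = 6.708270
Γ = 0.023465

σ√T = 0.418·√1.2055 = 0.458944
d₁ = (ln(S/K) + (r−q+σ²/2)T) / (σ√T) = (ln(34.89/35.96) + (0.0644−0.0122+0.418²/2)·1.2055) / 0.458944 = (-0.030207 + 0.168242) / 0.458944 = 0.300766
d₂ = d₁ − σ√T = 0.300766 − 0.458944 = -0.158178
e^{−rT} = 0.925303
e^{−qT} = 0.985401
N(d₁) = 0.618204,  N(d₂) = 0.437158
Call price V = S·e^{−qT}·N(d₁) − K·e^{−rT}·N(d₂) = 21.254230 − 14.545960 = 6.708270
φ(d₁) = (1/√(2π))·e^{−d₁²/2} = 0.381300
Γ = e^{−qT}·φ(d₁) / (S·σ·√T) = 0.023465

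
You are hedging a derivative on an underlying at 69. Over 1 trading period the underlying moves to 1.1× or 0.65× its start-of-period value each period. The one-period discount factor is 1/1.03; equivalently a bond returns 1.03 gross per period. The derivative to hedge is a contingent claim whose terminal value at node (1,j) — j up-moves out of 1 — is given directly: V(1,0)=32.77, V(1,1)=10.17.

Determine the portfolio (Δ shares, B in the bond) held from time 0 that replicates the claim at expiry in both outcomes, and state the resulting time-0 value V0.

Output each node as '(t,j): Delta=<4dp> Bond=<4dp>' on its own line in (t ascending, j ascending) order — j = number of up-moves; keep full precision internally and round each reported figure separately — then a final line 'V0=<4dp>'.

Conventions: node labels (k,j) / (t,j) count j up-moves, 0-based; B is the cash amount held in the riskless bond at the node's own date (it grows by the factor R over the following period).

(0,0): Delta=-0.7279 Bond=63.5092
V0=13.2869

Under the risk-neutral measure, an up-move has probability p* = (R−d)/(u−d) = 0.8444 and values discount at R = 1.03.
Payoffs at expiry: V(1,0)=32.7700, V(1,1)=10.1700
Node (0,0) S=69.0000: V=(p*·10.1700+(1−p*)·32.7700)/1.03=13.2869; Δ=(10.1700−32.7700)/(75.9000−44.8500)=-0.7279; B=V−Δ·S=63.5092
As a check, the time-0 holding Δ(0,0)·S0 + B(0,0) comes to 13.2869 — exactly V0.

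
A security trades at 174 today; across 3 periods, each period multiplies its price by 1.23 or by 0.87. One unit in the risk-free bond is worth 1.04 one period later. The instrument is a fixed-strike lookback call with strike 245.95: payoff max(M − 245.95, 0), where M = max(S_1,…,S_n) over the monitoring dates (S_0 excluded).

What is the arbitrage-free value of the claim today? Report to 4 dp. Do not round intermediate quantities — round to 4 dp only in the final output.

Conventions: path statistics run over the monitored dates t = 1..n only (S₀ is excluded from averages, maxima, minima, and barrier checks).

price = 9.0965

Under the martingale measure an up-move has probability p* = 0.4722; value the claim as the probability-weighted average of per-path payoffs, discounted 3 periods at R = 1.04.
Enumerate all 2^3 = 8 price paths (U = up ×1.23, D = down ×0.87); each path with k up-moves has probability p*^k·(1−p*)^(3−k).
DDD: M=151.3800, payoff=0.0000, prob=0.147012
UDD: M=214.0200, payoff=0.0000, prob=0.131537
DUD: M=186.1974, payoff=0.0000, prob=0.131537
UUD: M=263.2446, payoff=17.2946, prob=0.117691
DDU: M=161.9917, payoff=0.0000, prob=0.131537
UDU: M=229.0228, payoff=0.0000, prob=0.117691
DUU: M=229.0228, payoff=0.0000, prob=0.117691
UUU: M=323.7909, payoff=77.8409, prob=0.105303
Price = Σ prob·payoff / R^3 = 10.232270 / 1.124864 = 9.0965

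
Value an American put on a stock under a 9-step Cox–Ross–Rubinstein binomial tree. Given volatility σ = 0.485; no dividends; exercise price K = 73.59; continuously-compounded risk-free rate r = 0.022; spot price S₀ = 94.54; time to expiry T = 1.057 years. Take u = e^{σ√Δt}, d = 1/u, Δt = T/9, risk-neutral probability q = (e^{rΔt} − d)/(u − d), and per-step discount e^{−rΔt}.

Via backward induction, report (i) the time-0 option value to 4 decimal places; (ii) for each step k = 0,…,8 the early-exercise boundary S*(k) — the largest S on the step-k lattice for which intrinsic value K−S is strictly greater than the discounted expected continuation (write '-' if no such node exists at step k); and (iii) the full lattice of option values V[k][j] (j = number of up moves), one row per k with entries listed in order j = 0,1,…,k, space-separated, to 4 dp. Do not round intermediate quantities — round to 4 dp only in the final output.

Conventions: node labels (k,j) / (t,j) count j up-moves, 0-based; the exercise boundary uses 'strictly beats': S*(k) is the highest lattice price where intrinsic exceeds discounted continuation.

price = 7.5940
boundary = - - - - - 41.1808 34.8747 41.1808 48.6271
tree:
7.5940
10.7758 3.9942
14.9047 6.1097 1.5949
20.0129 9.1406 2.6745 0.3680
25.9671 13.3089 4.4203 0.6912 0.0000
32.4092 18.7376 7.1691 1.2985 0.0000 0.0000
38.7153 25.2948 11.3362 2.4393 0.0000 0.0000 0.0000
44.0557 32.4092 17.2919 4.5822 0.0000 0.0000 0.0000 0.0000
48.5784 38.7153 24.9629 8.6078 0.0000 0.0000 0.0000 0.0000 0.0000
52.4085 44.0557 32.4092 16.1700 0.0000 0.0000 0.0000 0.0000 0.0000 0.0000

Δt=0.11744, u=1.18082, d=0.84687, q=0.46629, disc=e^(-rΔt)=0.99742
k=9 terminal: V=max(K-S,0) → 52.4085 44.0557 32.4092 16.1700 0.0000 0.0000 0.0000 0.0000 0.0000 0.0000
k=8: j=0 S=25.0116 intr=48.5784 cont=48.3885 V=48.5784[EX]; j=1 S=34.8747 intr=38.7153 cont=38.5254 V=38.7153[EX]; j=2 S=48.6271 intr=24.9629 cont=24.7730 V=24.9629[EX]; j=3 S=67.8027 intr=5.7873 cont=8.6078 V=8.6078[hold]; j=4 S=94.5400 intr=0.0000 cont=0.0000 V=0.0000[hold]; j=5 S=131.8208 intr=0.0000 cont=0.0000 V=0.0000[hold]; j=6 S=183.8030 intr=0.0000 cont=0.0000 V=0.0000[hold]; j=7 S=256.2837 intr=0.0000 cont=0.0000 V=0.0000[hold]; j=8 S=357.3464 intr=0.0000 cont=0.0000 V=0.0000[hold]  S*(8)=48.6271
k=7: j=0 S=29.5343 intr=44.0557 cont=43.8658 V=44.0557[EX]; j=1 S=41.1808 intr=32.4092 cont=32.2193 V=32.4092[EX]; j=2 S=57.4200 intr=16.1700 cont=17.2919 V=17.2919[hold]; j=3 S=80.0629 intr=0.0000 cont=4.5822 V=4.5822[hold]; j=4 S=111.6349 intr=0.0000 cont=0.0000 V=0.0000[hold]; j=5 S=155.6569 intr=0.0000 cont=0.0000 V=0.0000[hold]; j=6 S=217.0385 intr=0.0000 cont=0.0000 V=0.0000[hold]; j=7 S=302.6253 intr=0.0000 cont=0.0000 V=0.0000[hold]  S*(7)=41.1808
k=6: j=0 S=34.8747 intr=38.7153 cont=38.5254 V=38.7153[EX]; j=1 S=48.6271 intr=24.9629 cont=25.2948 V=25.2948[hold]; j=2 S=67.8027 intr=5.7873 cont=11.3362 V=11.3362[hold]; j=3 S=94.5400 intr=0.0000 cont=2.4393 V=2.4393[hold]; j=4 S=131.8208 intr=0.0000 cont=0.0000 V=0.0000[hold]; j=5 S=183.8030 intr=0.0000 cont=0.0000 V=0.0000[hold]; j=6 S=256.2837 intr=0.0000 cont=0.0000 V=0.0000[hold]  S*(6)=34.8747
k=5: j=0 S=41.1808 intr=32.4092 cont=32.3737 V=32.4092[EX]; j=1 S=57.4200 intr=16.1700 cont=18.7376 V=18.7376[hold]; j=2 S=80.0629 intr=0.0000 cont=7.1691 V=7.1691[hold]; j=3 S=111.6349 intr=0.0000 cont=1.2985 V=1.2985[hold]; j=4 S=155.6569 intr=0.0000 cont=0.0000 V=0.0000[hold]; j=5 S=217.0385 intr=0.0000 cont=0.0000 V=0.0000[hold]  S*(5)=41.1808
k=4: j=0 S=48.6271 intr=24.9629 cont=25.9671 V=25.9671[hold]; j=1 S=67.8027 intr=5.7873 cont=13.3089 V=13.3089[hold]; j=2 S=94.5400 intr=0.0000 cont=4.4203 V=4.4203[hold]; j=3 S=131.8208 intr=0.0000 cont=0.6912 V=0.6912[hold]; j=4 S=183.8030 intr=0.0000 cont=0.0000 V=0.0000[hold]  S*(4)=-
k=3: j=0 S=57.4200 intr=16.1700 cont=20.0129 V=20.0129[hold]; j=1 S=80.0629 intr=0.0000 cont=9.1406 V=9.1406[hold]; j=2 S=111.6349 intr=0.0000 cont=2.6745 V=2.6745[hold]; j=3 S=155.6569 intr=0.0000 cont=0.3680 V=0.3680[hold]  S*(3)=-
k=2: j=0 S=67.8027 intr=5.7873 cont=14.9047 V=14.9047[hold]; j=1 S=94.5400 intr=0.0000 cont=6.1097 V=6.1097[hold]; j=2 S=131.8208 intr=0.0000 cont=1.5949 V=1.5949[hold]  S*(2)=-
k=1: j=0 S=80.0629 intr=0.0000 cont=10.7758 V=10.7758[hold]; j=1 S=111.6349 intr=0.0000 cont=3.9942 V=3.9942[hold]  S*(1)=-
k=0: j=0 S=94.5400 intr=0.0000 cont=7.5940 V=7.5940[hold]  S*(0)=-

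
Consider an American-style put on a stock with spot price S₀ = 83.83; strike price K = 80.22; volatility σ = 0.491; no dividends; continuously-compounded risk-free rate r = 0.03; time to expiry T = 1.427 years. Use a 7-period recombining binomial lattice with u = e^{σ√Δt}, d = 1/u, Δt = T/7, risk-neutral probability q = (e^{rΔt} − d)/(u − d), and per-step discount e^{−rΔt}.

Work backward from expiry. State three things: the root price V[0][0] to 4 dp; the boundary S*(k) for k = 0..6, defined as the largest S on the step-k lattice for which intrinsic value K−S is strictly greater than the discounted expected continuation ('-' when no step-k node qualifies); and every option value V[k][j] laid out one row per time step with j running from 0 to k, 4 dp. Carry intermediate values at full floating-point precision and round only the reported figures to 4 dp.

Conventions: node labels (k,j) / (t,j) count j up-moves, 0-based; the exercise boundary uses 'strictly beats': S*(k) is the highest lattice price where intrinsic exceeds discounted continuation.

price = 16.1823
boundary = - - - - 34.5371 43.1086 53.8075
tree:
16.1823
22.0860 9.4270
29.2263 13.9496 4.2125
37.3046 20.0776 6.8997 1.0954
45.6829 27.9099 11.0971 2.0354 0.0000
52.5501 37.1114 17.4172 3.7821 0.0000 0.0000
58.0519 45.6829 26.4125 7.0277 0.0000 0.0000 0.0000
62.4597 52.5501 37.1114 13.0584 0.0000 0.0000 0.0000 0.0000

Δt=0.20386  u=1.24818  d=0.80116  q=0.45853  discount=0.99390
step 7 (expiry): payoffs max(K−S,0) = 62.4597 52.5501 37.1114 13.0584 0.0000 0.0000 0.0000 0.0000
step 6: (k=6,j=0): S=22.1681, K−S=58.0519, hold=57.5628 ⇒ V=58.0519 exercise | (k=6,j=1): S=34.5371, K−S=45.6829, hold=45.1938 ⇒ V=45.6829 exercise | (k=6,j=2): S=53.8075, K−S=26.4125, hold=25.9234 ⇒ V=26.4125 exercise | (k=6,j=3): S=83.8300, K−S=0.0000, hold=7.0277 ⇒ V=7.0277 continue | (k=6,j=4): S=130.6039, K−S=0.0000, hold=0.0000 ⇒ V=0.0000 continue | (k=6,j=5): S=203.4759, K−S=0.0000, hold=0.0000 ⇒ V=0.0000 continue | (k=6,j=6): S=317.0076, K−S=0.0000, hold=0.0000 ⇒ V=0.0000 continue  boundary S*=53.8075
step 5: (k=5,j=0): S=27.6699, K−S=52.5501, hold=52.0610 ⇒ V=52.5501 exercise | (k=5,j=1): S=43.1086, K−S=37.1114, hold=36.6223 ⇒ V=37.1114 exercise | (k=5,j=2): S=67.1616, K−S=13.0584, hold=17.4172 ⇒ V=17.4172 continue | (k=5,j=3): S=104.6352, K−S=0.0000, hold=3.7821 ⇒ V=3.7821 continue | (k=5,j=4): S=163.0176, K−S=0.0000, hold=0.0000 ⇒ V=0.0000 continue | (k=5,j=5): S=253.9752, K−S=0.0000, hold=0.0000 ⇒ V=0.0000 continue  boundary S*=43.1086
step 4: (k=4,j=0): S=34.5371, K−S=45.6829, hold=45.1938 ⇒ V=45.6829 exercise | (k=4,j=1): S=53.8075, K−S=26.4125, hold=27.9099 ⇒ V=27.9099 continue | (k=4,j=2): S=83.8300, K−S=0.0000, hold=11.0971 ⇒ V=11.0971 continue | (k=4,j=3): S=130.6039, K−S=0.0000, hold=2.0354 ⇒ V=2.0354 continue | (k=4,j=4): S=203.4759, K−S=0.0000, hold=0.0000 ⇒ V=0.0000 continue  boundary S*=34.5371
step 3: (k=3,j=0): S=43.1086, K−S=37.1114, hold=37.3046 ⇒ V=37.3046 continue | (k=3,j=1): S=67.1616, K−S=13.0584, hold=20.0776 ⇒ V=20.0776 continue | (k=3,j=2): S=104.6352, K−S=0.0000, hold=6.8997 ⇒ V=6.8997 continue | (k=3,j=3): S=163.0176, K−S=0.0000, hold=1.0954 ⇒ V=1.0954 continue  boundary S*=-
step 2: (k=2,j=0): S=53.8075, K−S=26.4125, hold=29.2263 ⇒ V=29.2263 continue | (k=2,j=1): S=83.8300, K−S=0.0000, hold=13.9496 ⇒ V=13.9496 continue | (k=2,j=2): S=130.6039, K−S=0.0000, hold=4.2125 ⇒ V=4.2125 continue  boundary S*=-
step 1: (k=1,j=0): S=67.1616, K−S=13.0584, hold=22.0860 ⇒ V=22.0860 continue | (k=1,j=1): S=104.6352, K−S=0.0000, hold=9.4270 ⇒ V=9.4270 continue  boundary S*=-
step 0: (k=0,j=0): S=83.8300, K−S=0.0000, hold=16.1823 ⇒ V=16.1823 continue  boundary S*=-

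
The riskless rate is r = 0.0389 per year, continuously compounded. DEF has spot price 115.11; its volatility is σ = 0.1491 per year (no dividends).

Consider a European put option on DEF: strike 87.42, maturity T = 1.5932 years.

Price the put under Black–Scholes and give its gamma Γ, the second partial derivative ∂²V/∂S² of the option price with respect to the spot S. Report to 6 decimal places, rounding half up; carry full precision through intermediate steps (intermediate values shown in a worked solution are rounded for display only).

σ√T = 0.1491·√1.5932 = 0.188197
d₁ = (ln(S/K) + (r+σ²/2)T) / (σ√T) = (ln(115.11/87.42) + (0.0389+0.1491²/2)·1.5932) / 0.188197 = (0.275164 + 0.079685) / 0.188197 = 1.885517
d₂ = d₁ − σ√T = 1.885517 − 0.188197 = 1.697320
e^{−rT} = 0.939906
N(−d₁) = 0.029680,  N(−d₂) = 0.044818
Put price V = K·e^{−rT}·N(−d₂) − S·N(−d₁) = 3.682552 − 3.416472 = 0.266080
φ(d₁) = (1/√(2π))·e^{−d₁²/2} = 0.067439
Γ = φ(d₁) / (S·σ·√T) = 0.003113

price = 0.266080
Γ = 0.003113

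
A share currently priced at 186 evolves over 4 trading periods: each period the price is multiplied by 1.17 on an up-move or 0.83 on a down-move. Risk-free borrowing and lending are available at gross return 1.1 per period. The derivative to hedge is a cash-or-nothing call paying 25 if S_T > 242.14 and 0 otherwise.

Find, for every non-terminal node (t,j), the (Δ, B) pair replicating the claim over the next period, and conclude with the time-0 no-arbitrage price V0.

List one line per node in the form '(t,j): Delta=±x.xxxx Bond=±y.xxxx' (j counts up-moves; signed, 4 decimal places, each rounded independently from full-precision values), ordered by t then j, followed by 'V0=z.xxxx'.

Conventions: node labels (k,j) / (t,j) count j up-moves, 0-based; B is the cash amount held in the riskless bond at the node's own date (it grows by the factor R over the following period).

(0,0): Delta=0.1157 Bond=-7.6848
(1,0): Delta=0.2482 Bond=-28.9155
(1,1): Delta=0.0913 Bond=-3.1483
(2,0): Delta=0.0000 Bond=0.0000
(2,1): Delta=0.2939 Bond=-40.0533
(2,2): Delta=0.0541 Bond=6.0232
(3,0): Delta=0.0000 Bond=0.0000
(3,1): Delta=0.0000 Bond=0.0000
(3,2): Delta=0.3479 Bond=-55.4813
(3,3): Delta=0.0000 Bond=22.7273
V0=13.8327

Arbitrage-free pricing uses the up-move probability p* = (R−d)/(u−d) = 0.7941, discounting each step at R = 1.1.
At maturity the claim pays: V(4,0)=0.0000, V(4,1)=0.0000, V(4,2)=0.0000, V(4,3)=25.0000, V(4,4)=25.0000
(3,0): S=106.3524. Δ = (V_up−V_dn)/(S_up−S_dn) = (0.0000−0.0000)/(124.4323−88.2725) = 0.0000. V = [p*·0.0000 + (1−p*)·0.0000]/1.1 = 0.0000. B = V − Δ·S = 0.0000.
(3,1): S=149.9184. Δ = (V_up−V_dn)/(S_up−S_dn) = (0.0000−0.0000)/(175.4045−124.4323) = 0.0000. V = [p*·0.0000 + (1−p*)·0.0000]/1.1 = 0.0000. B = V − Δ·S = 0.0000.
(3,2): S=211.3308. Δ = (V_up−V_dn)/(S_up−S_dn) = (25.0000−0.0000)/(247.2570−175.4045) = 0.3479. V = [p*·25.0000 + (1−p*)·0.0000]/1.1 = 18.0481. B = V − Δ·S = -55.4813.
(3,3): S=297.9000. Δ = (V_up−V_dn)/(S_up−S_dn) = (25.0000−25.0000)/(348.5430−247.2570) = 0.0000. V = [p*·25.0000 + (1−p*)·25.0000]/1.1 = 22.7273. B = V − Δ·S = 22.7273.
(2,0): S=128.1354. Δ = (V_up−V_dn)/(S_up−S_dn) = (0.0000−0.0000)/(149.9184−106.3524) = 0.0000. V = [p*·0.0000 + (1−p*)·0.0000]/1.1 = 0.0000. B = V − Δ·S = 0.0000.
(2,1): S=180.6246. Δ = (V_up−V_dn)/(S_up−S_dn) = (18.0481−0.0000)/(211.3308−149.9184) = 0.2939. V = [p*·18.0481 + (1−p*)·0.0000]/1.1 = 13.0294. B = V − Δ·S = -40.0533.
(2,2): S=254.6154. Δ = (V_up−V_dn)/(S_up−S_dn) = (22.7273−18.0481)/(297.9000−211.3308) = 0.0541. V = [p*·22.7273 + (1−p*)·18.0481]/1.1 = 19.7854. B = V − Δ·S = 6.0232.
(1,0): S=154.3800. Δ = (V_up−V_dn)/(S_up−S_dn) = (13.0294−0.0000)/(180.6246−128.1354) = 0.2482. V = [p*·13.0294 + (1−p*)·0.0000]/1.1 = 9.4062. B = V − Δ·S = -28.9155.
(1,1): S=217.6200. Δ = (V_up−V_dn)/(S_up−S_dn) = (19.7854−13.0294)/(254.6154−180.6246) = 0.0913. V = [p*·19.7854 + (1−p*)·13.0294]/1.1 = 16.7222. B = V − Δ·S = -3.1483.
(0,0): S=186.0000. Δ = (V_up−V_dn)/(S_up−S_dn) = (16.7222−9.4062)/(217.6200−154.3800) = 0.1157. V = [p*·16.7222 + (1−p*)·9.4062]/1.1 = 13.8327. B = V − Δ·S = -7.6848.
Sanity check at the root: Δ(0,0)·S0 + B(0,0) reproduces V0 = 13.8327.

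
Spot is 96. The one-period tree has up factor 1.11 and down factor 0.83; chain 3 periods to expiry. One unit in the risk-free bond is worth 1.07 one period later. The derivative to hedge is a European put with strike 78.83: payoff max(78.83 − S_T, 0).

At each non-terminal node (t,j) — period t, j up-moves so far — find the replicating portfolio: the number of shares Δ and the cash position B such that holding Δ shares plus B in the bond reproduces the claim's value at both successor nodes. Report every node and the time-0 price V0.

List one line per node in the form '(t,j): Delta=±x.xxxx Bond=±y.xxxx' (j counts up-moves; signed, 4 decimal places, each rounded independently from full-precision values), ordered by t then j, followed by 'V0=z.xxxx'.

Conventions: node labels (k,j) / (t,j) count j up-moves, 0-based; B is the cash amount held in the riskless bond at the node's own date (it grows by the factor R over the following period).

(0,0): Delta=-0.0554 Bond=5.6092
(1,0): Delta=-0.3055 Bond=25.9247
(1,1): Delta=-0.0243 Bond=2.6814
(2,0): Delta=-1.0000 Bond=73.6729
(2,1): Delta=-0.2189 Bond=20.0838
(2,2): Delta=0.0000 Bond=0.0000
V0=0.2892

The replicating-portfolio and risk-neutral prices coincide; use p* = (1.07−0.83)/(1.11−0.83) = 0.8571 for the latter.
At maturity the claim pays: V(3,0)=23.9384, V(3,1)=5.4208, V(3,2)=0.0000, V(3,3)=0.0000
Node (2,0) S=66.1344: V=(p*·5.4208+(1−p*)·23.9384)/1.07=7.5385; Δ=(5.4208−23.9384)/(73.4092−54.8916)=-1.0000; B=V−Δ·S=73.6729
Node (2,1) S=88.4448: V=(p*·0.0000+(1−p*)·5.4208)/1.07=0.7237; Δ=(0.0000−5.4208)/(98.1737−73.4092)=-0.2189; B=V−Δ·S=20.0838
Node (2,2) S=118.2816: V=(p*·0.0000+(1−p*)·0.0000)/1.07=0.0000; Δ=(0.0000−0.0000)/(131.2926−98.1737)=0.0000; B=V−Δ·S=0.0000
Node (1,0) S=79.6800: V=(p*·0.7237+(1−p*)·7.5385)/1.07=1.5862; Δ=(0.7237−7.5385)/(88.4448−66.1344)=-0.3055; B=V−Δ·S=25.9247
Node (1,1) S=106.5600: V=(p*·0.0000+(1−p*)·0.7237)/1.07=0.0966; Δ=(0.0000−0.7237)/(118.2816−88.4448)=-0.0243; B=V−Δ·S=2.6814
Node (0,0) S=96.0000: V=(p*·0.0966+(1−p*)·1.5862)/1.07=0.2892; Δ=(0.0966−1.5862)/(106.5600−79.6800)=-0.0554; B=V−Δ·S=5.6092
Check: Δ(0,0)·S0 + B(0,0) = 0.2892 = V0.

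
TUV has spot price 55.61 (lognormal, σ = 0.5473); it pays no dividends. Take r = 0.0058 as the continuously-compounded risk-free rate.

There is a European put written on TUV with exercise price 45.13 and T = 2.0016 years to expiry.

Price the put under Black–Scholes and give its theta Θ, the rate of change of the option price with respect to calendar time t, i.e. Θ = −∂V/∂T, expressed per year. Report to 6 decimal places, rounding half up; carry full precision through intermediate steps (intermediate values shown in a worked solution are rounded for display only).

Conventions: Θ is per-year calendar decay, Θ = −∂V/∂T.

price = 10.175577
Θ = -3.284279

σ√T = 0.5473·√2.0016 = 0.774309
d₁ = (ln(S/K) + (r+σ²/2)T) / (σ√T) = (ln(55.61/45.13) + (0.0058+0.5473²/2)·2.0016) / 0.774309 = (0.208816 + 0.311386) / 0.774309 = 0.671828
d₂ = d₁ − σ√T = 0.671828 − 0.774309 = -0.102481
e^{−rT} = 0.988458
N(−d₁) = 0.250847,  N(−d₂) = 0.540812
Put price V = K·e^{−rT}·N(−d₂) − S·N(−d₁) = 24.125160 − 13.949584 = 10.175577
φ(d₁) = (1/√(2π))·e^{−d₁²/2} = 0.318347
Θ = −S·φ(d₁)·σ/(2√T) + r·K·e^{−rT}·N(−d₂) = −3.424205 + 0.139926 = -3.284279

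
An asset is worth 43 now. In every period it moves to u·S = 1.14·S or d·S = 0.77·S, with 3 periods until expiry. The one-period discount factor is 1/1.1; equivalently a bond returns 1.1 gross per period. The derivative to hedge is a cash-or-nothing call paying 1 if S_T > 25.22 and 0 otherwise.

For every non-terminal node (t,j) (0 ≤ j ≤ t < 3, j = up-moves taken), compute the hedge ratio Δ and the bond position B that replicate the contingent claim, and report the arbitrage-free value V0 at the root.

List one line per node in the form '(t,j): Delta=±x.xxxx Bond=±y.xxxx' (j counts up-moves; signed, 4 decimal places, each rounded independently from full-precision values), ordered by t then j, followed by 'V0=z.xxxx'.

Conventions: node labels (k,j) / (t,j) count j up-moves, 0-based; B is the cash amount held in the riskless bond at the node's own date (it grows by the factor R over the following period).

(0,0): Delta=0.0006 Bond=0.7243
(1,0): Delta=0.0080 Bond=0.5512
(1,1): Delta=0.0000 Bond=0.8264
(2,0): Delta=0.1060 Bond=-1.8919
(2,1): Delta=0.0000 Bond=0.9091
(2,2): Delta=0.0000 Bond=0.9091
V0=0.7504

Risk-neutral probability p* = (R−d)/(u−d) = (1.1−0.77)/(1.14−0.77) = 0.8919.
Expiry values: V(3,0)=0.0000, V(3,1)=1.0000, V(3,2)=1.0000, V(3,3)=1.0000
  t=2,j=0: stock 25.4947 → up 29.0640 (V=1.0000), down 19.6309 (V=0.0000). Price 0.8108; hedge Δ=0.1060, bond B=-1.8919.
  t=2,j=1: stock 37.7454 → up 43.0298 (V=1.0000), down 29.0640 (V=1.0000). Price 0.9091; hedge Δ=0.0000, bond B=0.9091.
  t=2,j=2: stock 55.8828 → up 63.7064 (V=1.0000), down 43.0298 (V=1.0000). Price 0.9091; hedge Δ=0.0000, bond B=0.9091.
  t=1,j=0: stock 33.1100 → up 37.7454 (V=0.9091), down 25.4947 (V=0.8108). Price 0.8168; hedge Δ=0.0080, bond B=0.5512.
  t=1,j=1: stock 49.0200 → up 55.8828 (V=0.9091), down 37.7454 (V=0.9091). Price 0.8264; hedge Δ=0.0000, bond B=0.8264.
  t=0,j=0: stock 43.0000 → up 49.0200 (V=0.8264), down 33.1100 (V=0.8168). Price 0.7504; hedge Δ=0.0006, bond B=0.7243.
As a check, the time-0 holding Δ(0,0)·S0 + B(0,0) comes to 0.7504 — exactly V0.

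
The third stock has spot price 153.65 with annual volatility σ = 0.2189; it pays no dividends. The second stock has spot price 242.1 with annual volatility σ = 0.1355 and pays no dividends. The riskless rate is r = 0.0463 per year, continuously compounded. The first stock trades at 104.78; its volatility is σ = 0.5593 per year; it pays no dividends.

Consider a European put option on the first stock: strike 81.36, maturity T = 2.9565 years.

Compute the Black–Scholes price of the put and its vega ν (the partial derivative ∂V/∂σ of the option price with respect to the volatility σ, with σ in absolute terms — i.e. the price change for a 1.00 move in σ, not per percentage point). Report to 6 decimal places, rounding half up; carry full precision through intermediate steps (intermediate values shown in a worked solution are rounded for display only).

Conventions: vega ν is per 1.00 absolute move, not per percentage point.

price = 17.937516
ν = 48.531654

σ√T = 0.5593·√2.9565 = 0.961687
d₁ = (ln(S/K) + (r+σ²/2)T) / (σ√T) = (ln(104.78/81.36) + (0.0463+0.5593²/2)·2.9565) / 0.961687 = (0.252979 + 0.599307) / 0.961687 = 0.886241
d₂ = d₁ − σ√T = 0.886241 − 0.961687 = -0.075446
e^{−rT} = 0.872070
N(−d₁) = 0.187744,  N(−d₂) = 0.530070
Put price V = K·e^{−rT}·N(−d₂) − S·N(−d₁) = 37.609326 − 19.671811 = 17.937516
φ(d₁) = (1/√(2π))·e^{−d₁²/2} = 0.269375
ν = S·φ(d₁)·√T = 48.531654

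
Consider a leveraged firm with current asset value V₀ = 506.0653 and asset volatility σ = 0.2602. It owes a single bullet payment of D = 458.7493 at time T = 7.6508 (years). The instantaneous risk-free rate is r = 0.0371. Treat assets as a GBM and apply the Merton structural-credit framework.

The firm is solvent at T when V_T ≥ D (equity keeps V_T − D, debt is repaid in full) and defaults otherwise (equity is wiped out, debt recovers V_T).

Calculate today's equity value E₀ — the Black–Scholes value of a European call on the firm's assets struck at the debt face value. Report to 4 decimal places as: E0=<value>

Apply the equity-as-call identities (strike 458.7493, horizon 7.6508 years):
d₁ = [ln(V₀/D) + (r + σ²/2)T] / (σ√T)
   = [ln(506.0653/458.7493) + (0.0371 + 0.5·0.2602²)·7.6508] / (0.2602·√7.6508)
   = [0.098162 + 0.542840] / 0.719715 = 0.890632
d₂ = d₁ − σ√T = 0.890632 − 0.719715 = 0.170917
N(d₁) = 0.813437,  N(d₂) = 0.567855,  e^(−rT) = 0.752884
E₀ = V₀·N(d₁) − D·e^(−rT)·N(d₂)
   = 506.0653·0.813437 − 458.7493·0.752884·0.567855 = 215.523457

E0=215.5235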